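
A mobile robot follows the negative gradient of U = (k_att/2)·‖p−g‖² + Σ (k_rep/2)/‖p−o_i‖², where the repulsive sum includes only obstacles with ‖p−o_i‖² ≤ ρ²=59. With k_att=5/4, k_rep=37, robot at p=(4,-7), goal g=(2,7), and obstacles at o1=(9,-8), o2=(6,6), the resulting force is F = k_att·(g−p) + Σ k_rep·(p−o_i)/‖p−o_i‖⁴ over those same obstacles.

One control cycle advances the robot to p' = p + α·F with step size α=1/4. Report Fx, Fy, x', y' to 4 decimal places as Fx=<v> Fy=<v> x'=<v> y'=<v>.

F_att = 5/4·(g−p) = 5/4·(-2,14) = (-2.5000,17.5000)
o1: d²=26 ≤ ρ²=59; F_rep = 37·(-5,1)/26² = (-0.2737,0.0547)
o2: d²=173 > ρ²=59 → inactive
F = F_att + ΣF_rep = (-2.7737,17.5547)
p' = p + 1/4·F = (3.3066,-2.6113)

Fx=-2.7737 Fy=17.5547 x'=3.3066 y'=-2.6113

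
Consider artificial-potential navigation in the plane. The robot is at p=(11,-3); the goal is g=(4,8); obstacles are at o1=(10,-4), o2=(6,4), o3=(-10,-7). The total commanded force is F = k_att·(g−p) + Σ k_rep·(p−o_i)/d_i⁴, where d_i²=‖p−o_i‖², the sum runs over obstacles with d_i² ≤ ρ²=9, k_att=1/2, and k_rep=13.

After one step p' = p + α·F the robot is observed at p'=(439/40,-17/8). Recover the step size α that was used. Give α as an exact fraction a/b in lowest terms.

F_att = 1/2·(g−p) = 1/2·(-7,11) = (-3.5000,5.5000)
o1: d²=2 ≤ ρ²=9; F_rep = 13·(1,1)/2² = (3.2500,3.2500)
o2: d²=74 > ρ²=9 → inactive
o3: d²=457 > ρ²=9 → inactive
F = F_att + ΣF_rep = (-0.2500,8.7500)
Δp = p'−p = (-0.0250,0.8750); α = Δx/Fx = (-1/40) / (-1/4) = 1/10
check: Δy/Fy = (7/8) / (35/4) = 1/10 ✓

α = 1/10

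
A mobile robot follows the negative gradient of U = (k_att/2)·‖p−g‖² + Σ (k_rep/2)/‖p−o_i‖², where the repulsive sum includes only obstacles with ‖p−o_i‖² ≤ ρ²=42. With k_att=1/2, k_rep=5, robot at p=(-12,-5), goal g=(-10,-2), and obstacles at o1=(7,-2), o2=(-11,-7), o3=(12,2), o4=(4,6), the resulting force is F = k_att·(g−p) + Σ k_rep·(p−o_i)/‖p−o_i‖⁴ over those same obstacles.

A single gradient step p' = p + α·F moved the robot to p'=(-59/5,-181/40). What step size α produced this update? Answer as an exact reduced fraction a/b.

F_att = 1/2·(g−p) = 1/2·(2,3) = (1.0000,1.5000)
o1: d²=370 > ρ²=42 → inactive
o2: d²=5 ≤ ρ²=42; F_rep = 5·(-1,2)/5² = (-0.2000,0.4000)
o3: d²=625 > ρ²=42 → inactive
o4: d²=377 > ρ²=42 → inactive
F = F_att + ΣF_rep = (0.8000,1.9000)
Δp = p'−p = (0.2000,0.4750); α = Δx/Fx = (1/5) / (4/5) = 1/4
check: Δy/Fy = (19/40) / (19/10) = 1/4 ✓

α = 1/4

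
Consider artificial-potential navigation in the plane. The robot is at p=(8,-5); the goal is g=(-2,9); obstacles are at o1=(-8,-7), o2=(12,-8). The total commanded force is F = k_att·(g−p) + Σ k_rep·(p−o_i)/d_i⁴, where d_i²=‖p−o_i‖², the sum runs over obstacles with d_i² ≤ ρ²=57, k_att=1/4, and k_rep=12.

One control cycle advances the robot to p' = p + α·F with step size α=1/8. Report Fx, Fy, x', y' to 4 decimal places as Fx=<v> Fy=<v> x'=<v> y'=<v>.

F_att = 1/4·(g−p) = 1/4·(-10,14) = (-2.5000,3.5000)
o1: d²=260 > ρ²=57 → inactive
o2: d²=25 ≤ ρ²=57; F_rep = 12·(-4,3)/25² = (-0.0768,0.0576)
F = F_att + ΣF_rep = (-2.5768,3.5576)
p' = p + 1/8·F = (7.6779,-4.5553)

Fx=-2.5768 Fy=3.5576 x'=7.6779 y'=-4.5553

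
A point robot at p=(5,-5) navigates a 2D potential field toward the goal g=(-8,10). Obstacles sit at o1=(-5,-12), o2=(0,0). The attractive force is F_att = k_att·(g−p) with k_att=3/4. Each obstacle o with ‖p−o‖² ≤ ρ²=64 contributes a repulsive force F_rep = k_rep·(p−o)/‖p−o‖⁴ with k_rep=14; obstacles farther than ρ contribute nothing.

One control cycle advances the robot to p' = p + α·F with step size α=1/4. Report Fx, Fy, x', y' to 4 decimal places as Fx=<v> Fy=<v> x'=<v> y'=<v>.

F_att = 3/4·(g−p) = 3/4·(-13,15) = (-9.7500,11.2500)
o1: d²=149 > ρ²=64 → inactive
o2: d²=50 ≤ ρ²=64; F_rep = 14·(5,-5)/50² = (0.0280,-0.0280)
F = F_att + ΣF_rep = (-9.7220,11.2220)
p' = p + 1/4·F = (2.5695,-2.1945)

Fx=-9.7220 Fy=11.2220 x'=2.5695 y'=-2.1945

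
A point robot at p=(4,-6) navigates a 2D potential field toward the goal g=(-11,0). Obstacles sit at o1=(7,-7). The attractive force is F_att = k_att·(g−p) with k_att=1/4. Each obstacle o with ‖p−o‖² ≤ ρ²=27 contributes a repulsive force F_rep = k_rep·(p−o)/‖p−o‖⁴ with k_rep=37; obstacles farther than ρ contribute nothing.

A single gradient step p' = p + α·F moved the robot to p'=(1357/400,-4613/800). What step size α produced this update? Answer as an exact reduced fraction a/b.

F_att = 1/4·(g−p) = 1/4·(-15,6) = (-3.7500,1.5000)
o1: d²=10 ≤ ρ²=27; F_rep = 37·(-3,1)/10² = (-1.1100,0.3700)
F = F_att + ΣF_rep = (-4.8600,1.8700)
Δp = p'−p = (-0.6075,0.2338); α = Δx/Fx = (-243/400) / (-243/50) = 1/8
check: Δy/Fy = (187/800) / (187/100) = 1/8 ✓

α = 1/8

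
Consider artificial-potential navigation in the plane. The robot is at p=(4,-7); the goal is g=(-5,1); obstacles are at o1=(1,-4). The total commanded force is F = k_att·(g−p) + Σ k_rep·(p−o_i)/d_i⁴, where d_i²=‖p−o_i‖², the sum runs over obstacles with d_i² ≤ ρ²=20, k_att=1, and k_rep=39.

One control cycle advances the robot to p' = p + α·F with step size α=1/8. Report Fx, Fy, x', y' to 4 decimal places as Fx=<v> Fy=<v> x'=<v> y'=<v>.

F_att = 1·(g−p) = 1·(-9,8) = (-9.0000,8.0000)
o1: d²=18 ≤ ρ²=20; F_rep = 39·(3,-3)/18² = (0.3611,-0.3611)
F = F_att + ΣF_rep = (-8.6389,7.6389)
p' = p + 1/8·F = (2.9201,-6.0451)

Fx=-8.6389 Fy=7.6389 x'=2.9201 y'=-6.0451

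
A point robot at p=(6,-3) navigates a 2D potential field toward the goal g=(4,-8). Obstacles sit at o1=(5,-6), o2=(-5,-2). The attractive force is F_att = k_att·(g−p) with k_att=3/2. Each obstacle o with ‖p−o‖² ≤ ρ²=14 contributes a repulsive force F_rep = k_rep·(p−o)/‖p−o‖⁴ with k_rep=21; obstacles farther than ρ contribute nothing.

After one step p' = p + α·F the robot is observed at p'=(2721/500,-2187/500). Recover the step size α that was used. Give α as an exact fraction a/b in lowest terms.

F_att = 3/2·(g−p) = 3/2·(-2,-5) = (-3.0000,-7.5000)
o1: d²=10 ≤ ρ²=14; F_rep = 21·(1,3)/10² = (0.2100,0.6300)
o2: d²=122 > ρ²=14 → inactive
F = F_att + ΣF_rep = (-2.7900,-6.8700)
Δp = p'−p = (-0.5580,-1.3740); α = Δx/Fx = (-279/500) / (-279/100) = 1/5
check: Δy/Fy = (-687/500) / (-687/100) = 1/5 ✓

α = 1/5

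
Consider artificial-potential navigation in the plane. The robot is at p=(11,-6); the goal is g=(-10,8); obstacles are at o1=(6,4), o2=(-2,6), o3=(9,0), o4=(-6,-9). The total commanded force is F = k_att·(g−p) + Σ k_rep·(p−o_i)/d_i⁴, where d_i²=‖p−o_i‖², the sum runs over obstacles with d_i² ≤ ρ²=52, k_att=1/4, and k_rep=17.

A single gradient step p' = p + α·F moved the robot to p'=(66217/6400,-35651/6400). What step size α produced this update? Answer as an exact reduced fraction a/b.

α = 1/8

F_att = 1/4·(g−p) = 1/4·(-21,14) = (-5.2500,3.5000)
o1: d²=125 > ρ²=52 → inactive
o2: d²=313 > ρ²=52 → inactive
o3: d²=40 ≤ ρ²=52; F_rep = 17·(2,-6)/40² = (0.0213,-0.0638)
o4: d²=298 > ρ²=52 → inactive
F = F_att + ΣF_rep = (-5.2287,3.4362)
Δp = p'−p = (-0.6536,0.4295); α = Δx/Fx = (-4183/6400) / (-4183/800) = 1/8
check: Δy/Fy = (2749/6400) / (2749/800) = 1/8 ✓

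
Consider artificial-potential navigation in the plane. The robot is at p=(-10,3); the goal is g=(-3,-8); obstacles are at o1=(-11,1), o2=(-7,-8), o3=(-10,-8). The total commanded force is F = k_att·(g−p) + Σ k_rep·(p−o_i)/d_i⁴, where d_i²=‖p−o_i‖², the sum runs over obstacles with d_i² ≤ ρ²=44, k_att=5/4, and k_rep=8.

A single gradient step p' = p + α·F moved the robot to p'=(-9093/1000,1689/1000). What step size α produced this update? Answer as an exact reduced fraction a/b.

F_att = 5/4·(g−p) = 5/4·(7,-11) = (8.7500,-13.7500)
o1: d²=5 ≤ ρ²=44; F_rep = 8·(1,2)/5² = (0.3200,0.6400)
o2: d²=130 > ρ²=44 → inactive
o3: d²=121 > ρ²=44 → inactive
F = F_att + ΣF_rep = (9.0700,-13.1100)
Δp = p'−p = (0.9070,-1.3110); α = Δx/Fx = (907/1000) / (907/100) = 1/10
check: Δy/Fy = (-1311/1000) / (-1311/100) = 1/10 ✓

α = 1/10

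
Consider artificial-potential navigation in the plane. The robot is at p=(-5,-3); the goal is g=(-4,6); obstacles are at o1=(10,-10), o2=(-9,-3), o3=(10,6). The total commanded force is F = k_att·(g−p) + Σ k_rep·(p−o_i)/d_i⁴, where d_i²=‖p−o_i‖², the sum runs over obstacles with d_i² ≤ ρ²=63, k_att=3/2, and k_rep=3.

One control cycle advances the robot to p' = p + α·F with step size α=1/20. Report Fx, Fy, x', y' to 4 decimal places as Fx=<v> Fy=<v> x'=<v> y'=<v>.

F_att = 3/2·(g−p) = 3/2·(1,9) = (1.5000,13.5000)
o1: d²=274 > ρ²=63 → inactive
o2: d²=16 ≤ ρ²=63; F_rep = 3·(4,0)/16² = (0.0469,0.0000)
o3: d²=306 > ρ²=63 → inactive
F = F_att + ΣF_rep = (1.5469,13.5000)
p' = p + 1/20·F = (-4.9227,-2.3250)

Fx=1.5469 Fy=13.5000 x'=-4.9227 y'=-2.3250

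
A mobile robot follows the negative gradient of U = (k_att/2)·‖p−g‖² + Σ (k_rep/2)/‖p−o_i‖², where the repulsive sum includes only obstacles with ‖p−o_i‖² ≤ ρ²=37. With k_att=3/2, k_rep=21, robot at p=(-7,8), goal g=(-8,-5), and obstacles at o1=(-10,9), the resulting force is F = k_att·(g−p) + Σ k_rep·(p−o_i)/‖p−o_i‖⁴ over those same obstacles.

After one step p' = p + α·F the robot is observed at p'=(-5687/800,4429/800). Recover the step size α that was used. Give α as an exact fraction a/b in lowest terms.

F_att = 3/2·(g−p) = 3/2·(-1,-13) = (-1.5000,-19.5000)
o1: d²=10 ≤ ρ²=37; F_rep = 21·(3,-1)/10² = (0.6300,-0.2100)
F = F_att + ΣF_rep = (-0.8700,-19.7100)
Δp = p'−p = (-0.1087,-2.4638); α = Δx/Fx = (-87/800) / (-87/100) = 1/8
check: Δy/Fy = (-1971/800) / (-1971/100) = 1/8 ✓

α = 1/8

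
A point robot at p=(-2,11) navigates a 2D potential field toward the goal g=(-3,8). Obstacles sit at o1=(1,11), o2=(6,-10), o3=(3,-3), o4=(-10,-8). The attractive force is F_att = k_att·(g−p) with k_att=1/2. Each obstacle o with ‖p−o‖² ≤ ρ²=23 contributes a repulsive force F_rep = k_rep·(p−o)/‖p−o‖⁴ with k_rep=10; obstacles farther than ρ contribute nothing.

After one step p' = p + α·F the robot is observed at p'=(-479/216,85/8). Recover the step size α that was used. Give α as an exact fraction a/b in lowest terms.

α = 1/4

F_att = 1/2·(g−p) = 1/2·(-1,-3) = (-0.5000,-1.5000)
o1: d²=9 ≤ ρ²=23; F_rep = 10·(-3,0)/9² = (-0.3704,0.0000)
o2: d²=505 > ρ²=23 → inactive
o3: d²=221 > ρ²=23 → inactive
o4: d²=425 > ρ²=23 → inactive
F = F_att + ΣF_rep = (-0.8704,-1.5000)
Δp = p'−p = (-0.2176,-0.3750); α = Δx/Fx = (-47/216) / (-47/54) = 1/4
check: Δy/Fy = (-3/8) / (-3/2) = 1/4 ✓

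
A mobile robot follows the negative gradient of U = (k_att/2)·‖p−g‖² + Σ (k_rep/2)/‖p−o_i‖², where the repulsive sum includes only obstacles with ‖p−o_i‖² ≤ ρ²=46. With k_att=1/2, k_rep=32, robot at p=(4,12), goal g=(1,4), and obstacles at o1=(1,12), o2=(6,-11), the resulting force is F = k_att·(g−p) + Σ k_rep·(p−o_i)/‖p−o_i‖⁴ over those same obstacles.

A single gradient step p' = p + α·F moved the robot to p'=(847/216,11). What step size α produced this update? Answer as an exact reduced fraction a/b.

α = 1/4

F_att = 1/2·(g−p) = 1/2·(-3,-8) = (-1.5000,-4.0000)
o1: d²=9 ≤ ρ²=46; F_rep = 32·(3,0)/9² = (1.1852,0.0000)
o2: d²=533 > ρ²=46 → inactive
F = F_att + ΣF_rep = (-0.3148,-4.0000)
Δp = p'−p = (-0.0787,-1.0000); α = Δx/Fx = (-17/216) / (-17/54) = 1/4
check: Δy/Fy = (-1) / (-4) = 1/4 ✓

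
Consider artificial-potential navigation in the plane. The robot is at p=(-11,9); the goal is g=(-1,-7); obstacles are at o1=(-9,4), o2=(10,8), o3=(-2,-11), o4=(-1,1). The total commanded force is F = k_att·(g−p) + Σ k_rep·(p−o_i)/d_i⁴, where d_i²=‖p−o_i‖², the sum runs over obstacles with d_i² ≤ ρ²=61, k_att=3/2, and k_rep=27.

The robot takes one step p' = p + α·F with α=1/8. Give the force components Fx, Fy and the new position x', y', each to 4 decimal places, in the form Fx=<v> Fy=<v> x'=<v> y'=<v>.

Fx=14.9358 Fy=-23.8395 x'=-9.1330 y'=6.0201

F_att = 3/2·(g−p) = 3/2·(10,-16) = (15.0000,-24.0000)
o1: d²=29 ≤ ρ²=61; F_rep = 27·(-2,5)/29² = (-0.0642,0.1605)
o2: d²=442 > ρ²=61 → inactive
o3: d²=481 > ρ²=61 → inactive
o4: d²=164 > ρ²=61 → inactive
F = F_att + ΣF_rep = (14.9358,-23.8395)
p' = p + 1/8·F = (-9.1330,6.0201)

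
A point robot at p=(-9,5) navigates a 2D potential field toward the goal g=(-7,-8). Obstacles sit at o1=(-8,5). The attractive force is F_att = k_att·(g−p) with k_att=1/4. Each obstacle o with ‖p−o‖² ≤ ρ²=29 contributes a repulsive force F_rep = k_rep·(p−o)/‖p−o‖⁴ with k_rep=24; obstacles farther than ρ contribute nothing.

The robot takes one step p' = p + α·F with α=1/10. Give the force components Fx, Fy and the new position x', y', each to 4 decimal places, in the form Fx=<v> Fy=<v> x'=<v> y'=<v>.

Fx=-23.5000 Fy=-3.2500 x'=-11.3500 y'=4.6750

F_att = 1/4·(g−p) = 1/4·(2,-13) = (0.5000,-3.2500)
o1: d²=1 ≤ ρ²=29; F_rep = 24·(-1,0)/1² = (-24.0000,0.0000)
F = F_att + ΣF_rep = (-23.5000,-3.2500)
p' = p + 1/10·F = (-11.3500,4.6750)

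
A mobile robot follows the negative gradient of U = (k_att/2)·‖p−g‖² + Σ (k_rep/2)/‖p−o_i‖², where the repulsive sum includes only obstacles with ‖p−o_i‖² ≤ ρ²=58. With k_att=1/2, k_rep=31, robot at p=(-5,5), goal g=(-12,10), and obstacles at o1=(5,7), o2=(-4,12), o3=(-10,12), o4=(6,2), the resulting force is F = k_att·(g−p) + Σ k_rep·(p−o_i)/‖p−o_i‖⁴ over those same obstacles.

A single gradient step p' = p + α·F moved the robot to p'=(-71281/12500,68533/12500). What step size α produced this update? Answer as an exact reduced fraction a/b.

α = 1/5

F_att = 1/2·(g−p) = 1/2·(-7,5) = (-3.5000,2.5000)
o1: d²=104 > ρ²=58 → inactive
o2: d²=50 ≤ ρ²=58; F_rep = 31·(-1,-7)/50² = (-0.0124,-0.0868)
o3: d²=74 > ρ²=58 → inactive
o4: d²=130 > ρ²=58 → inactive
F = F_att + ΣF_rep = (-3.5124,2.4132)
Δp = p'−p = (-0.7025,0.4826); α = Δx/Fx = (-8781/12500) / (-8781/2500) = 1/5
check: Δy/Fy = (6033/12500) / (6033/2500) = 1/5 ✓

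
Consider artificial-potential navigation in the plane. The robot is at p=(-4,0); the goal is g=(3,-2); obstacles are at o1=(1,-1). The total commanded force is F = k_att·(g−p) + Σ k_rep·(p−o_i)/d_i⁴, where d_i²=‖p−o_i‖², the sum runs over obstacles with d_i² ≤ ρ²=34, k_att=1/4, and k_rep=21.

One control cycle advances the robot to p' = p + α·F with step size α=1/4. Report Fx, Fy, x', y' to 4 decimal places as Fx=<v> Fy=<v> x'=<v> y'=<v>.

Fx=1.5947 Fy=-0.4689 x'=-3.6013 y'=-0.1172

F_att = 1/4·(g−p) = 1/4·(7,-2) = (1.7500,-0.5000)
o1: d²=26 ≤ ρ²=34; F_rep = 21·(-5,1)/26² = (-0.1553,0.0311)
F = F_att + ΣF_rep = (1.5947,-0.4689)
p' = p + 1/4·F = (-3.6013,-0.1172)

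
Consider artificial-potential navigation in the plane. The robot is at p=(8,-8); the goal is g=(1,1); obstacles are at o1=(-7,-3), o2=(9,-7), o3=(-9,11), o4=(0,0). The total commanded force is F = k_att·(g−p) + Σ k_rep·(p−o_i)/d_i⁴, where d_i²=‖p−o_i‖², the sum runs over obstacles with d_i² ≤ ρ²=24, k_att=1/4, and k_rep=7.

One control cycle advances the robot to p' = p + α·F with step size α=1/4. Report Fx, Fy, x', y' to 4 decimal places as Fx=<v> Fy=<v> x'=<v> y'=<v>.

Fx=-3.5000 Fy=0.5000 x'=7.1250 y'=-7.8750

F_att = 1/4·(g−p) = 1/4·(-7,9) = (-1.7500,2.2500)
o1: d²=250 > ρ²=24 → inactive
o2: d²=2 ≤ ρ²=24; F_rep = 7·(-1,-1)/2² = (-1.7500,-1.7500)
o3: d²=650 > ρ²=24 → inactive
o4: d²=128 > ρ²=24 → inactive
F = F_att + ΣF_rep = (-3.5000,0.5000)
p' = p + 1/4·F = (7.1250,-7.8750)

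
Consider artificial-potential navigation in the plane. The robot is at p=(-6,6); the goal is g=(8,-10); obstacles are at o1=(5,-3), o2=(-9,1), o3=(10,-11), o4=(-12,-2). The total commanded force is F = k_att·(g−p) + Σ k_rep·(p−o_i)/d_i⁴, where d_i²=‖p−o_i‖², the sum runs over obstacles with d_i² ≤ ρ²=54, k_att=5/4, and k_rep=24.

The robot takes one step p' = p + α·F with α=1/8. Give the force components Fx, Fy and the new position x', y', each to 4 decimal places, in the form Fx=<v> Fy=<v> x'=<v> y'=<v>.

F_att = 5/4·(g−p) = 5/4·(14,-16) = (17.5000,-20.0000)
o1: d²=202 > ρ²=54 → inactive
o2: d²=34 ≤ ρ²=54; F_rep = 24·(3,5)/34² = (0.0623,0.1038)
o3: d²=545 > ρ²=54 → inactive
o4: d²=100 > ρ²=54 → inactive
F = F_att + ΣF_rep = (17.5623,-19.8962)
p' = p + 1/8·F = (-3.8047,3.5130)

Fx=17.5623 Fy=-19.8962 x'=-3.8047 y'=3.5130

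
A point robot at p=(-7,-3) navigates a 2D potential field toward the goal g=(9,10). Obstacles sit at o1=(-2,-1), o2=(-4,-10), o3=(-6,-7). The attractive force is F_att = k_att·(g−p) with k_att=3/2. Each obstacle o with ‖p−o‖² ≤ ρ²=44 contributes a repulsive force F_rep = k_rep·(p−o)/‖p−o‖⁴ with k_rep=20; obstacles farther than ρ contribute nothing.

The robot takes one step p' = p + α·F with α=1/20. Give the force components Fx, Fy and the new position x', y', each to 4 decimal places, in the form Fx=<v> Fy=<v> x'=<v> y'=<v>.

F_att = 3/2·(g−p) = 3/2·(16,13) = (24.0000,19.5000)
o1: d²=29 ≤ ρ²=44; F_rep = 20·(-5,-2)/29² = (-0.1189,-0.0476)
o2: d²=58 > ρ²=44 → inactive
o3: d²=17 ≤ ρ²=44; F_rep = 20·(-1,4)/17² = (-0.0692,0.2768)
F = F_att + ΣF_rep = (23.8119,19.7293)
p' = p + 1/20·F = (-5.8094,-2.0135)

Fx=23.8119 Fy=19.7293 x'=-5.8094 y'=-2.0135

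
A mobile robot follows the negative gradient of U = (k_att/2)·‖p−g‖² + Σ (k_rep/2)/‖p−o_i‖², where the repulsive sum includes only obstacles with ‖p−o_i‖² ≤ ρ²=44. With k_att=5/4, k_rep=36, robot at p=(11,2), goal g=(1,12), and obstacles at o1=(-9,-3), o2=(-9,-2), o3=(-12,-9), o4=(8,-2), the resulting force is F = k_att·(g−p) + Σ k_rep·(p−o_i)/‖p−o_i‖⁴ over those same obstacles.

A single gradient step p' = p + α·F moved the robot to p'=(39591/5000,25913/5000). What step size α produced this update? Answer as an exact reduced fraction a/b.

F_att = 5/4·(g−p) = 5/4·(-10,10) = (-12.5000,12.5000)
o1: d²=425 > ρ²=44 → inactive
o2: d²=416 > ρ²=44 → inactive
o3: d²=650 > ρ²=44 → inactive
o4: d²=25 ≤ ρ²=44; F_rep = 36·(3,4)/25² = (0.1728,0.2304)
F = F_att + ΣF_rep = (-12.3272,12.7304)
Δp = p'−p = (-3.0818,3.1826); α = Δx/Fx = (-15409/5000) / (-15409/1250) = 1/4
check: Δy/Fy = (15913/5000) / (15913/1250) = 1/4 ✓

α = 1/4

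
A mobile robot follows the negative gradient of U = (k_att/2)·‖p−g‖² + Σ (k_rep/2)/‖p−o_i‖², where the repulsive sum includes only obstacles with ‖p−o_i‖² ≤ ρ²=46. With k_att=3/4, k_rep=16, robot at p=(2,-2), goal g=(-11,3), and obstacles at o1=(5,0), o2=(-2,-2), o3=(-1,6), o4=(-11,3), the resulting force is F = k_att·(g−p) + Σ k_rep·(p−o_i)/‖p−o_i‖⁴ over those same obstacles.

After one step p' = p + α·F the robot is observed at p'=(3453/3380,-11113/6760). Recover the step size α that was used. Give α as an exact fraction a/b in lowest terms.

F_att = 3/4·(g−p) = 3/4·(-13,5) = (-9.7500,3.7500)
o1: d²=13 ≤ ρ²=46; F_rep = 16·(-3,-2)/13² = (-0.2840,-0.1893)
o2: d²=16 ≤ ρ²=46; F_rep = 16·(4,0)/16² = (0.2500,0.0000)
o3: d²=73 > ρ²=46 → inactive
o4: d²=194 > ρ²=46 → inactive
F = F_att + ΣF_rep = (-9.7840,3.5607)
Δp = p'−p = (-0.9784,0.3561); α = Δx/Fx = (-3307/3380) / (-3307/338) = 1/10
check: Δy/Fy = (2407/6760) / (2407/676) = 1/10 ✓

α = 1/10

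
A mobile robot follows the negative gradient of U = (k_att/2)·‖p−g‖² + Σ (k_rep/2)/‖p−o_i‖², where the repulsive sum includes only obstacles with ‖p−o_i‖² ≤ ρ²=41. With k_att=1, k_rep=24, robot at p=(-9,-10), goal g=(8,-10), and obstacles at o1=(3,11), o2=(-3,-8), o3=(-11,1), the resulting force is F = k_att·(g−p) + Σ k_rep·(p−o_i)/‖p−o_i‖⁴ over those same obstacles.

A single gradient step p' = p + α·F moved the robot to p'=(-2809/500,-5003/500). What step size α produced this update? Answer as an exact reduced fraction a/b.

F_att = 1·(g−p) = 1·(17,0) = (17.0000,0.0000)
o1: d²=585 > ρ²=41 → inactive
o2: d²=40 ≤ ρ²=41; F_rep = 24·(-6,-2)/40² = (-0.0900,-0.0300)
o3: d²=125 > ρ²=41 → inactive
F = F_att + ΣF_rep = (16.9100,-0.0300)
Δp = p'−p = (3.3820,-0.0060); α = Δx/Fx = (1691/500) / (1691/100) = 1/5
check: Δy/Fy = (-3/500) / (-3/100) = 1/5 ✓

α = 1/5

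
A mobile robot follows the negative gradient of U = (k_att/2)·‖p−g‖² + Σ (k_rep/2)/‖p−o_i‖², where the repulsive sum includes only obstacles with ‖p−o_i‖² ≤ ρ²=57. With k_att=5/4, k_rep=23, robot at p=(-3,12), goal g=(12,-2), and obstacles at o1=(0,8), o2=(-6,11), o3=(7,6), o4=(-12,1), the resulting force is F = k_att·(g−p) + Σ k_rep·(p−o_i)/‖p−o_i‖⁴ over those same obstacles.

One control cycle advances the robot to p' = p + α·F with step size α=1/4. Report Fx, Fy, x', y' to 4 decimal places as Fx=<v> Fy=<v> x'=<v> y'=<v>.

Fx=19.3296 Fy=-17.1228 x'=1.8324 y'=7.7193

F_att = 5/4·(g−p) = 5/4·(15,-14) = (18.7500,-17.5000)
o1: d²=25 ≤ ρ²=57; F_rep = 23·(-3,4)/25² = (-0.1104,0.1472)
o2: d²=10 ≤ ρ²=57; F_rep = 23·(3,1)/10² = (0.6900,0.2300)
o3: d²=136 > ρ²=57 → inactive
o4: d²=202 > ρ²=57 → inactive
F = F_att + ΣF_rep = (19.3296,-17.1228)
p' = p + 1/4·F = (1.8324,7.7193)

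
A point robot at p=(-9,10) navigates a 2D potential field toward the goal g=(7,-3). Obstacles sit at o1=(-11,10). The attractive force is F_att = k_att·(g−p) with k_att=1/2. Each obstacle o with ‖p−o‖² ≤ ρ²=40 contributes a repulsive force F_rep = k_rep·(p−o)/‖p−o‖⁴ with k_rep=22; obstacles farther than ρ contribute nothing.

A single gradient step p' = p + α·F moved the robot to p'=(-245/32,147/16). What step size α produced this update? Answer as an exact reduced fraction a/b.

F_att = 1/2·(g−p) = 1/2·(16,-13) = (8.0000,-6.5000)
o1: d²=4 ≤ ρ²=40; F_rep = 22·(2,0)/4² = (2.7500,0.0000)
F = F_att + ΣF_rep = (10.7500,-6.5000)
Δp = p'−p = (1.3438,-0.8125); α = Δx/Fx = (43/32) / (43/4) = 1/8
check: Δy/Fy = (-13/16) / (-13/2) = 1/8 ✓

α = 1/8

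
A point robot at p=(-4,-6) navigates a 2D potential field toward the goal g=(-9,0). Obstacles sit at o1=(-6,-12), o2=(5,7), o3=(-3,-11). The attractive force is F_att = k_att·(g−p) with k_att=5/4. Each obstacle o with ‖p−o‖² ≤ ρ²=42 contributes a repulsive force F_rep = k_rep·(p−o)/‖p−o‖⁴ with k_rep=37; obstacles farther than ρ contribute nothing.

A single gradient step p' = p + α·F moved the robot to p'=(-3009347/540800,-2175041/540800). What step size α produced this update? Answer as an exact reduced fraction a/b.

α = 1/4

F_att = 5/4·(g−p) = 5/4·(-5,6) = (-6.2500,7.5000)
o1: d²=40 ≤ ρ²=42; F_rep = 37·(2,6)/40² = (0.0462,0.1388)
o2: d²=250 > ρ²=42 → inactive
o3: d²=26 ≤ ρ²=42; F_rep = 37·(-1,5)/26² = (-0.0547,0.2737)
F = F_att + ΣF_rep = (-6.2585,7.9124)
Δp = p'−p = (-1.5646,1.9781); α = Δx/Fx = (-846147/540800) / (-846147/135200) = 1/4
check: Δy/Fy = (1069759/540800) / (1069759/135200) = 1/4 ✓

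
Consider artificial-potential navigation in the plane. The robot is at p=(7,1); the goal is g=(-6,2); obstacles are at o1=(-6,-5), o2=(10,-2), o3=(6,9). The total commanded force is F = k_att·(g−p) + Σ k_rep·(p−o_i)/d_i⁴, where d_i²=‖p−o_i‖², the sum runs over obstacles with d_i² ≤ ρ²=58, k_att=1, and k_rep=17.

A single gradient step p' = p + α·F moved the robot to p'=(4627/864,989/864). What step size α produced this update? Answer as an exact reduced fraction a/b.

F_att = 1·(g−p) = 1·(-13,1) = (-13.0000,1.0000)
o1: d²=205 > ρ²=58 → inactive
o2: d²=18 ≤ ρ²=58; F_rep = 17·(-3,3)/18² = (-0.1574,0.1574)
o3: d²=65 > ρ²=58 → inactive
F = F_att + ΣF_rep = (-13.1574,1.1574)
Δp = p'−p = (-1.6447,0.1447); α = Δx/Fx = (-1421/864) / (-1421/108) = 1/8
check: Δy/Fy = (125/864) / (125/108) = 1/8 ✓

α = 1/8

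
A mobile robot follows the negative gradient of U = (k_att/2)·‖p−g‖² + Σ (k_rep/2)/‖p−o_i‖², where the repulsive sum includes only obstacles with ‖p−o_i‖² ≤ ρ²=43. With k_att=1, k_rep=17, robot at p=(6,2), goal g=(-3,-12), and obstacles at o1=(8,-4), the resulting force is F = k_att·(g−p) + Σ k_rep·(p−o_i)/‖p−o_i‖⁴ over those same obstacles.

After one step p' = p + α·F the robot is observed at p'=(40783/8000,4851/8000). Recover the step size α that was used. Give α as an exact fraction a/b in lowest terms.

F_att = 1·(g−p) = 1·(-9,-14) = (-9.0000,-14.0000)
o1: d²=40 ≤ ρ²=43; F_rep = 17·(-2,6)/40² = (-0.0213,0.0638)
F = F_att + ΣF_rep = (-9.0213,-13.9362)
Δp = p'−p = (-0.9021,-1.3936); α = Δx/Fx = (-7217/8000) / (-7217/800) = 1/10
check: Δy/Fy = (-11149/8000) / (-11149/800) = 1/10 ✓

α = 1/10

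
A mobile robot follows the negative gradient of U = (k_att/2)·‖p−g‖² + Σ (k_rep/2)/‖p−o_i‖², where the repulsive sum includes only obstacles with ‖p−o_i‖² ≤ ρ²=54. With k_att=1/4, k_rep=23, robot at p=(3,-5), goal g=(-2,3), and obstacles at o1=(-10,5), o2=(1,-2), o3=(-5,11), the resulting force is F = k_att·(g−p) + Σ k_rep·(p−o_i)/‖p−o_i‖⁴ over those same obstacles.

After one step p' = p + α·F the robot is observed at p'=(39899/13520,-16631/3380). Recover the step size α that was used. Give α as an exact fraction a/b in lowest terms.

α = 1/20

F_att = 1/4·(g−p) = 1/4·(-5,8) = (-1.2500,2.0000)
o1: d²=269 > ρ²=54 → inactive
o2: d²=13 ≤ ρ²=54; F_rep = 23·(2,-3)/13² = (0.2722,-0.4083)
o3: d²=320 > ρ²=54 → inactive
F = F_att + ΣF_rep = (-0.9778,1.5917)
Δp = p'−p = (-0.0489,0.0796); α = Δx/Fx = (-661/13520) / (-661/676) = 1/20
check: Δy/Fy = (269/3380) / (269/169) = 1/20 ✓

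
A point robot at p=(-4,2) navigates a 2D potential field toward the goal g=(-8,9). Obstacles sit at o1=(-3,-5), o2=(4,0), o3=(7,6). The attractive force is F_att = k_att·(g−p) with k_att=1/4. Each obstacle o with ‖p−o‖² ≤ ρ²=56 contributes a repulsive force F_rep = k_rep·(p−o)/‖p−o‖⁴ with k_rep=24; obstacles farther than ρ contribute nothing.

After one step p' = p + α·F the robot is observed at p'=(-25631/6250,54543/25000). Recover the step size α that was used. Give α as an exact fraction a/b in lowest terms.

α = 1/10

F_att = 1/4·(g−p) = 1/4·(-4,7) = (-1.0000,1.7500)
o1: d²=50 ≤ ρ²=56; F_rep = 24·(-1,7)/50² = (-0.0096,0.0672)
o2: d²=68 > ρ²=56 → inactive
o3: d²=137 > ρ²=56 → inactive
F = F_att + ΣF_rep = (-1.0096,1.8172)
Δp = p'−p = (-0.1010,0.1817); α = Δx/Fx = (-631/6250) / (-631/625) = 1/10
check: Δy/Fy = (4543/25000) / (4543/2500) = 1/10 ✓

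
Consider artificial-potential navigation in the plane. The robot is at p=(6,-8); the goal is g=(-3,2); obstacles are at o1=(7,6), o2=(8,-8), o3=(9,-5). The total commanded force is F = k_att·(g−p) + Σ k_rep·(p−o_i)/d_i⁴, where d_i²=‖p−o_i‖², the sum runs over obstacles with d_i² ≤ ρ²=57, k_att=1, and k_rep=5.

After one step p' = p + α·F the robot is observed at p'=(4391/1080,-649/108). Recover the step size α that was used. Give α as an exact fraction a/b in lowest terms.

α = 1/5

F_att = 1·(g−p) = 1·(-9,10) = (-9.0000,10.0000)
o1: d²=197 > ρ²=57 → inactive
o2: d²=4 ≤ ρ²=57; F_rep = 5·(-2,0)/4² = (-0.6250,0.0000)
o3: d²=18 ≤ ρ²=57; F_rep = 5·(-3,-3)/18² = (-0.0463,-0.0463)
F = F_att + ΣF_rep = (-9.6713,9.9537)
Δp = p'−p = (-1.9343,1.9907); α = Δx/Fx = (-2089/1080) / (-2089/216) = 1/5
check: Δy/Fy = (215/108) / (1075/108) = 1/5 ✓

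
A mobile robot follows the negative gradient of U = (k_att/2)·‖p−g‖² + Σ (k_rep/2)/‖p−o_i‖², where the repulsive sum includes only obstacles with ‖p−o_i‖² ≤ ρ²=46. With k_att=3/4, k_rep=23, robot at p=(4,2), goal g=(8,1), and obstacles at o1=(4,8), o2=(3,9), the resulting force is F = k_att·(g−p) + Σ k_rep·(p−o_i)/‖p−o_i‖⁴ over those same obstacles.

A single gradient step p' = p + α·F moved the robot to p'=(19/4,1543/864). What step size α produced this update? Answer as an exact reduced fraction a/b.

F_att = 3/4·(g−p) = 3/4·(4,-1) = (3.0000,-0.7500)
o1: d²=36 ≤ ρ²=46; F_rep = 23·(0,-6)/36² = (0.0000,-0.1065)
o2: d²=50 > ρ²=46 → inactive
F = F_att + ΣF_rep = (3.0000,-0.8565)
Δp = p'−p = (0.7500,-0.2141); α = Δx/Fx = (3/4) / (3) = 1/4
check: Δy/Fy = (-185/864) / (-185/216) = 1/4 ✓

α = 1/4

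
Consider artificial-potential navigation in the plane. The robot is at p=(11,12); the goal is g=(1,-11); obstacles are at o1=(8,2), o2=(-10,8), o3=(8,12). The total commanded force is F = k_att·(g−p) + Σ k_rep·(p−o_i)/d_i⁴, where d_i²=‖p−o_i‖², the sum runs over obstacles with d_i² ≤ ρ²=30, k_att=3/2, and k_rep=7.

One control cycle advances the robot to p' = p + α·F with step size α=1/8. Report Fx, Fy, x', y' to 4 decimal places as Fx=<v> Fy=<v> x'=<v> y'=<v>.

F_att = 3/2·(g−p) = 3/2·(-10,-23) = (-15.0000,-34.5000)
o1: d²=109 > ρ²=30 → inactive
o2: d²=457 > ρ²=30 → inactive
o3: d²=9 ≤ ρ²=30; F_rep = 7·(3,0)/9² = (0.2593,0.0000)
F = F_att + ΣF_rep = (-14.7407,-34.5000)
p' = p + 1/8·F = (9.1574,7.6875)

Fx=-14.7407 Fy=-34.5000 x'=9.1574 y'=7.6875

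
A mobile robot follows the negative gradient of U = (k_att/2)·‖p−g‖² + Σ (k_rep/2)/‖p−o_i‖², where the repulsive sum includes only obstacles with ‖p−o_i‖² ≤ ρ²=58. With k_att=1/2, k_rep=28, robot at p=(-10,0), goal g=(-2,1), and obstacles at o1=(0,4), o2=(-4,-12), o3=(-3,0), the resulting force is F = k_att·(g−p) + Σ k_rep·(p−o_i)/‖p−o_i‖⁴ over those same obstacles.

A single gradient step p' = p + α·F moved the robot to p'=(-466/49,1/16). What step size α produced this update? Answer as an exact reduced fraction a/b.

α = 1/8

F_att = 1/2·(g−p) = 1/2·(8,1) = (4.0000,0.5000)
o1: d²=116 > ρ²=58 → inactive
o2: d²=180 > ρ²=58 → inactive
o3: d²=49 ≤ ρ²=58; F_rep = 28·(-7,0)/49² = (-0.0816,0.0000)
F = F_att + ΣF_rep = (3.9184,0.5000)
Δp = p'−p = (0.4898,0.0625); α = Δx/Fx = (24/49) / (192/49) = 1/8
check: Δy/Fy = (1/16) / (1/2) = 1/8 ✓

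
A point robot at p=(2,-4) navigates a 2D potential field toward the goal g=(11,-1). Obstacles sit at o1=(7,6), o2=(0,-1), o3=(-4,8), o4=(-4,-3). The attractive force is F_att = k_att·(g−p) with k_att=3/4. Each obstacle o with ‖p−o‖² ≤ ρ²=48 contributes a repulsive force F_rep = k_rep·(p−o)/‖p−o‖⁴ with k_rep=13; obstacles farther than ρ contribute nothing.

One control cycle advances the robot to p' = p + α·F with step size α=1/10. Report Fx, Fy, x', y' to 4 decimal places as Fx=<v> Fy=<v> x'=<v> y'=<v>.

F_att = 3/4·(g−p) = 3/4·(9,3) = (6.7500,2.2500)
o1: d²=125 > ρ²=48 → inactive
o2: d²=13 ≤ ρ²=48; F_rep = 13·(2,-3)/13² = (0.1538,-0.2308)
o3: d²=180 > ρ²=48 → inactive
o4: d²=37 ≤ ρ²=48; F_rep = 13·(6,-1)/37² = (0.0570,-0.0095)
F = F_att + ΣF_rep = (6.9608,2.0097)
p' = p + 1/10·F = (2.6961,-3.7990)

Fx=6.9608 Fy=2.0097 x'=2.6961 y'=-3.7990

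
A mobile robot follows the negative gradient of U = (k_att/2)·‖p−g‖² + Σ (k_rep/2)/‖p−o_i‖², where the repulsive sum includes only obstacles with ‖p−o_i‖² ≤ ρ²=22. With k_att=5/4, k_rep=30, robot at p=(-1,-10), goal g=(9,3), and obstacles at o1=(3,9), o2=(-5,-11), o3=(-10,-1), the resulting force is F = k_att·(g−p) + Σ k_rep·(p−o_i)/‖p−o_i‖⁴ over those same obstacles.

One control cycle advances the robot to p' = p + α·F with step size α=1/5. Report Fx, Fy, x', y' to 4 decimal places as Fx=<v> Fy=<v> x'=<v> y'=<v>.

F_att = 5/4·(g−p) = 5/4·(10,13) = (12.5000,16.2500)
o1: d²=377 > ρ²=22 → inactive
o2: d²=17 ≤ ρ²=22; F_rep = 30·(4,1)/17² = (0.4152,0.1038)
o3: d²=162 > ρ²=22 → inactive
F = F_att + ΣF_rep = (12.9152,16.3538)
p' = p + 1/5·F = (1.5830,-6.7292)

Fx=12.9152 Fy=16.3538 x'=1.5830 y'=-6.7292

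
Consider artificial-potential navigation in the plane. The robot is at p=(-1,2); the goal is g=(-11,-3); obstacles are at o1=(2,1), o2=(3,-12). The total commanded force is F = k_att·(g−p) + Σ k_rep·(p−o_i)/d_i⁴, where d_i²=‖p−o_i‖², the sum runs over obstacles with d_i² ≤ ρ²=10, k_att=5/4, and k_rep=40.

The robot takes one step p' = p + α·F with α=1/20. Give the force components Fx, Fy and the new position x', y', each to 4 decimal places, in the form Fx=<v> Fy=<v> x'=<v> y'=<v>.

Fx=-13.7000 Fy=-5.8500 x'=-1.6850 y'=1.7075

F_att = 5/4·(g−p) = 5/4·(-10,-5) = (-12.5000,-6.2500)
o1: d²=10 ≤ ρ²=10; F_rep = 40·(-3,1)/10² = (-1.2000,0.4000)
o2: d²=212 > ρ²=10 → inactive
F = F_att + ΣF_rep = (-13.7000,-5.8500)
p' = p + 1/20·F = (-1.6850,1.7075)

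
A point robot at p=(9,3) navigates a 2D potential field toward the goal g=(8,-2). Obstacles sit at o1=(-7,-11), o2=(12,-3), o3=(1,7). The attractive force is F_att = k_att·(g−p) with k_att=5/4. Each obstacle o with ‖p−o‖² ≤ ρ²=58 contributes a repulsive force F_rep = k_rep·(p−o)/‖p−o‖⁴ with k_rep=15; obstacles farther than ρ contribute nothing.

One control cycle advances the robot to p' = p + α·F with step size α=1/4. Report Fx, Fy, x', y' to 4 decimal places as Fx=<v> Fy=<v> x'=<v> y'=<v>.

Fx=-1.2722 Fy=-6.2056 x'=8.6819 y'=1.4486

F_att = 5/4·(g−p) = 5/4·(-1,-5) = (-1.2500,-6.2500)
o1: d²=452 > ρ²=58 → inactive
o2: d²=45 ≤ ρ²=58; F_rep = 15·(-3,6)/45² = (-0.0222,0.0444)
o3: d²=80 > ρ²=58 → inactive
F = F_att + ΣF_rep = (-1.2722,-6.2056)
p' = p + 1/4·F = (8.6819,1.4486)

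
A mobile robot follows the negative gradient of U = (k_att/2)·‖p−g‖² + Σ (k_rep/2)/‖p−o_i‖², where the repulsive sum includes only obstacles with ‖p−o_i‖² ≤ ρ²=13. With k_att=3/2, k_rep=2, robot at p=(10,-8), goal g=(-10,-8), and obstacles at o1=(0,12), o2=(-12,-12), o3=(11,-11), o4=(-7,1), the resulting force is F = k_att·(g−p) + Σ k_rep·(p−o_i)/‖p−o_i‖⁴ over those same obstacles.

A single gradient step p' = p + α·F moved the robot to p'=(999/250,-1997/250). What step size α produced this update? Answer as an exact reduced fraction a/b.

α = 1/5

F_att = 3/2·(g−p) = 3/2·(-20,0) = (-30.0000,0.0000)
o1: d²=500 > ρ²=13 → inactive
o2: d²=500 > ρ²=13 → inactive
o3: d²=10 ≤ ρ²=13; F_rep = 2·(-1,3)/10² = (-0.0200,0.0600)
o4: d²=370 > ρ²=13 → inactive
F = F_att + ΣF_rep = (-30.0200,0.0600)
Δp = p'−p = (-6.0040,0.0120); α = Δx/Fx = (-1501/250) / (-1501/50) = 1/5
check: Δy/Fy = (3/250) / (3/50) = 1/5 ✓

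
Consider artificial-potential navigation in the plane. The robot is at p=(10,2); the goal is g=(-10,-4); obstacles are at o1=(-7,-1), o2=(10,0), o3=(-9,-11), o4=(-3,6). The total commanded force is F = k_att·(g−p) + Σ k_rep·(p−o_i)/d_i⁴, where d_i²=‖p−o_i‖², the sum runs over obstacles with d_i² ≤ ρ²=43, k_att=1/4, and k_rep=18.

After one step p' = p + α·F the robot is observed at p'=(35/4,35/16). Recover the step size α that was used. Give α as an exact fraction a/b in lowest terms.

F_att = 1/4·(g−p) = 1/4·(-20,-6) = (-5.0000,-1.5000)
o1: d²=298 > ρ²=43 → inactive
o2: d²=4 ≤ ρ²=43; F_rep = 18·(0,2)/4² = (0.0000,2.2500)
o3: d²=530 > ρ²=43 → inactive
o4: d²=185 > ρ²=43 → inactive
F = F_att + ΣF_rep = (-5.0000,0.7500)
Δp = p'−p = (-1.2500,0.1875); α = Δx/Fx = (-5/4) / (-5) = 1/4
check: Δy/Fy = (3/16) / (3/4) = 1/4 ✓

α = 1/4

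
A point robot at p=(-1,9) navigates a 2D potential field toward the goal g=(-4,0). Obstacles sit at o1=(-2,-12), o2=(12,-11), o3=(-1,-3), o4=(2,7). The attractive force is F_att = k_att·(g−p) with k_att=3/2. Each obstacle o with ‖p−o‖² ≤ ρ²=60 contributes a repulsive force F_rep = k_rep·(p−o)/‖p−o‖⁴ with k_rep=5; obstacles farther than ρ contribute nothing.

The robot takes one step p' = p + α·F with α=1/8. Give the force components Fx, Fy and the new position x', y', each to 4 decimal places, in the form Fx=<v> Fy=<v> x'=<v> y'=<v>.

F_att = 3/2·(g−p) = 3/2·(-3,-9) = (-4.5000,-13.5000)
o1: d²=442 > ρ²=60 → inactive
o2: d²=569 > ρ²=60 → inactive
o3: d²=144 > ρ²=60 → inactive
o4: d²=13 ≤ ρ²=60; F_rep = 5·(-3,2)/13² = (-0.0888,0.0592)
F = F_att + ΣF_rep = (-4.5888,-13.4408)
p' = p + 1/8·F = (-1.5736,7.3199)

Fx=-4.5888 Fy=-13.4408 x'=-1.5736 y'=7.3199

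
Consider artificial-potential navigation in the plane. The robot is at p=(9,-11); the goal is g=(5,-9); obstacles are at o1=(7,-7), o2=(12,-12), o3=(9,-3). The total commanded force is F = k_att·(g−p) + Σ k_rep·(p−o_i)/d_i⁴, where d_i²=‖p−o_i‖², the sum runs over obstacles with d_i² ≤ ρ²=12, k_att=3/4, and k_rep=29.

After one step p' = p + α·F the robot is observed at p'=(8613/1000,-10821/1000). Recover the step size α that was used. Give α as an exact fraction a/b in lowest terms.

α = 1/10

F_att = 3/4·(g−p) = 3/4·(-4,2) = (-3.0000,1.5000)
o1: d²=20 > ρ²=12 → inactive
o2: d²=10 ≤ ρ²=12; F_rep = 29·(-3,1)/10² = (-0.8700,0.2900)
o3: d²=64 > ρ²=12 → inactive
F = F_att + ΣF_rep = (-3.8700,1.7900)
Δp = p'−p = (-0.3870,0.1790); α = Δx/Fx = (-387/1000) / (-387/100) = 1/10
check: Δy/Fy = (179/1000) / (179/100) = 1/10 ✓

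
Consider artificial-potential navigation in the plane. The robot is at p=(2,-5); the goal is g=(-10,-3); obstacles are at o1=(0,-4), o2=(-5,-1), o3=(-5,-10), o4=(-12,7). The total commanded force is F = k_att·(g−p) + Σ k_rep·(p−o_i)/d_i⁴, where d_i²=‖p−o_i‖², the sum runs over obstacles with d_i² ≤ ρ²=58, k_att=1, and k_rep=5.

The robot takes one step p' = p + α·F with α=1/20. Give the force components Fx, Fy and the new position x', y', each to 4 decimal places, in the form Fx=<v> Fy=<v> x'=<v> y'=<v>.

Fx=-11.6000 Fy=1.8000 x'=1.4200 y'=-4.9100

F_att = 1·(g−p) = 1·(-12,2) = (-12.0000,2.0000)
o1: d²=5 ≤ ρ²=58; F_rep = 5·(2,-1)/5² = (0.4000,-0.2000)
o2: d²=65 > ρ²=58 → inactive
o3: d²=74 > ρ²=58 → inactive
o4: d²=340 > ρ²=58 → inactive
F = F_att + ΣF_rep = (-11.6000,1.8000)
p' = p + 1/20·F = (1.4200,-4.9100)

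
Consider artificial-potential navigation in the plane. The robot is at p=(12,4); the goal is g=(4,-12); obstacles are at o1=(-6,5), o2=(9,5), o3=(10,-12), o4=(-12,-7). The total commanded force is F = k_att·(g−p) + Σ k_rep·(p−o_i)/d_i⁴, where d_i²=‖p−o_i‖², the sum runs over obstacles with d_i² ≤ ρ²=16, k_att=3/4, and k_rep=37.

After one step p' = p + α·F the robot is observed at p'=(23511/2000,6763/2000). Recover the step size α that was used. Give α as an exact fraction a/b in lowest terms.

α = 1/20

F_att = 3/4·(g−p) = 3/4·(-8,-16) = (-6.0000,-12.0000)
o1: d²=325 > ρ²=16 → inactive
o2: d²=10 ≤ ρ²=16; F_rep = 37·(3,-1)/10² = (1.1100,-0.3700)
o3: d²=260 > ρ²=16 → inactive
o4: d²=697 > ρ²=16 → inactive
F = F_att + ΣF_rep = (-4.8900,-12.3700)
Δp = p'−p = (-0.2445,-0.6185); α = Δx/Fx = (-489/2000) / (-489/100) = 1/20
check: Δy/Fy = (-1237/2000) / (-1237/100) = 1/20 ✓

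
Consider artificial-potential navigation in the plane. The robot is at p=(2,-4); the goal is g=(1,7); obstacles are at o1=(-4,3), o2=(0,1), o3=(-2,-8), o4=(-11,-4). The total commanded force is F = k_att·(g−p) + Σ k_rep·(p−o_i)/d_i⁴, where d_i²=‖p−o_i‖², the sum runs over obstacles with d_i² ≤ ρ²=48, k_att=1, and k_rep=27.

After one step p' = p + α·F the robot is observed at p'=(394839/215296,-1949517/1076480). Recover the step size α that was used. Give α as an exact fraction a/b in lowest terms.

F_att = 1·(g−p) = 1·(-1,11) = (-1.0000,11.0000)
o1: d²=85 > ρ²=48 → inactive
o2: d²=29 ≤ ρ²=48; F_rep = 27·(2,-5)/29² = (0.0642,-0.1605)
o3: d²=32 ≤ ρ²=48; F_rep = 27·(4,4)/32² = (0.1055,0.1055)
o4: d²=169 > ρ²=48 → inactive
F = F_att + ΣF_rep = (-0.8303,10.9449)
Δp = p'−p = (-0.1661,2.1890); α = Δx/Fx = (-35753/215296) / (-178765/215296) = 1/5
check: Δy/Fy = (2356403/1076480) / (2356403/215296) = 1/5 ✓

α = 1/5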